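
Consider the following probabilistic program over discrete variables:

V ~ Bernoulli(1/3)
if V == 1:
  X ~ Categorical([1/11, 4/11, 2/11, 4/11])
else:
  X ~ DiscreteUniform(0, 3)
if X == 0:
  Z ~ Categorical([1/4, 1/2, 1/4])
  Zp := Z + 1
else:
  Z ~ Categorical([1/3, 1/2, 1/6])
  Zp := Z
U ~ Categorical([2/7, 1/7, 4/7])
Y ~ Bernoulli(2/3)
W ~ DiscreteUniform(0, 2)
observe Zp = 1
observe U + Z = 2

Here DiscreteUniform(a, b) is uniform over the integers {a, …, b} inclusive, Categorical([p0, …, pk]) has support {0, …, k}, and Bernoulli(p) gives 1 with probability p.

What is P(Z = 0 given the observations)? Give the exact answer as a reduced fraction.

Enumerate traces; 48 have nonzero weight after conditioning:
  (V=0, X=0, Z=0, U=2, Y=0, W=0) weight 1/378
  (V=0, X=0, Z=0, U=2, Y=0, W=1) weight 1/378
  (V=0, X=0, Z=0, U=2, Y=0, W=2) weight 1/378
  (V=0, X=0, Z=0, U=2, Y=1, W=0) weight 1/189
  (V=0, X=0, Z=0, U=2, Y=1, W=1) weight 1/189
  (V=0, X=0, Z=0, U=2, Y=1, W=2) weight 1/189
  (V=0, X=1, Z=1, U=1, Y=0, W=0) weight 1/756
  (V=0, X=1, Z=1, U=1, Y=0, W=1) weight 1/756
  … 40 more
Group by Z:
  weight(Z=0) = 13/462
  weight(Z=1) = 53/924
Total weight = 13/462 + 53/924 = 79/924
P(Z=0 | obs) = 13/462 / 79/924 = 26/79
P(Z=1 | obs) = 53/924 / 79/924 = 53/79

P(Z = 0 | obs) = 26/79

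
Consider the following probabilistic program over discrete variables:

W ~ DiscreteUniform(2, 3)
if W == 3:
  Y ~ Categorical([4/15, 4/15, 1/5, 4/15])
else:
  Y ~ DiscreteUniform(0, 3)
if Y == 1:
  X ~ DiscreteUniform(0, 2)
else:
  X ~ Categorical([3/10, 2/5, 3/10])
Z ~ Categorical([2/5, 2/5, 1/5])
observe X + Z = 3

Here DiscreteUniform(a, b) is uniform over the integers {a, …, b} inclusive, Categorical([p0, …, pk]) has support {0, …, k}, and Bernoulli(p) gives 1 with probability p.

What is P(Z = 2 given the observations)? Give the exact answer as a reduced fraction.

Enumerate traces; 16 have nonzero weight after conditioning:
  (W=2, Y=0, X=1, Z=2) weight 1/100
  (W=2, Y=0, X=2, Z=1) weight 3/200
  (W=2, Y=1, X=1, Z=2) weight 1/120
  (W=2, Y=1, X=2, Z=1) weight 1/60
  (W=2, Y=2, X=1, Z=2) weight 1/100
  (W=2, Y=2, X=2, Z=1) weight 3/200
  (W=2, Y=3, X=1, Z=2) weight 1/100
  (W=2, Y=3, X=2, Z=1) weight 3/200
  … 8 more
Group by Z:
  weight(Z=1) = 1111/9000
  weight(Z=2) = 689/9000
Total weight = 1111/9000 + 689/9000 = 1/5
P(Z=1 | obs) = 1111/9000 / 1/5 = 1111/1800
P(Z=2 | obs) = 689/9000 / 1/5 = 689/1800

P(Z = 2 | obs) = 689/1800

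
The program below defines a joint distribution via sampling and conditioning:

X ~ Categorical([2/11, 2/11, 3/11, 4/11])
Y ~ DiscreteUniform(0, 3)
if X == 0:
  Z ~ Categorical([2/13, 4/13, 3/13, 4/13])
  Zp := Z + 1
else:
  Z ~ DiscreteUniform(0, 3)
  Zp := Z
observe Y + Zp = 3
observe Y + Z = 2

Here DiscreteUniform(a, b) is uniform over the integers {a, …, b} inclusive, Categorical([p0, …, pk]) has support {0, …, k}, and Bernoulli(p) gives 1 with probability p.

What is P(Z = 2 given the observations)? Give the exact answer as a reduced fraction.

P(Z = 2 | obs) = 1/3

Enumerate traces; 3 have nonzero weight after conditioning:
  (X=0, Y=0, Z=2) weight 3/286
  (X=0, Y=1, Z=1) weight 2/143
  (X=0, Y=2, Z=0) weight 1/143
Group by Z:
  weight(Z=0) = 1/143
  weight(Z=1) = 2/143
  weight(Z=2) = 3/286
Total weight = 1/143 + 2/143 + 3/286 = 9/286
P(Z=0 | obs) = 1/143 / 9/286 = 2/9
P(Z=1 | obs) = 2/143 / 9/286 = 4/9
P(Z=2 | obs) = 3/286 / 9/286 = 1/3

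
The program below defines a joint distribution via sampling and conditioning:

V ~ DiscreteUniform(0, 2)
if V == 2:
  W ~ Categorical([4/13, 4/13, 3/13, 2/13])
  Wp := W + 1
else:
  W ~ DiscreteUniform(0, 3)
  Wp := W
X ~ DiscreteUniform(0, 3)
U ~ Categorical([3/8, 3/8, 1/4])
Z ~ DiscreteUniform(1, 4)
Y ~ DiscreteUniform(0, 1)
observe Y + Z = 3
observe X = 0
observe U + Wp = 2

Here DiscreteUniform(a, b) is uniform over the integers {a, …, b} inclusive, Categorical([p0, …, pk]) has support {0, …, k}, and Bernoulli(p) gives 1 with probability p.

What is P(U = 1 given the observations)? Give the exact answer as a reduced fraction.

Enumerate traces; 16 have nonzero weight after conditioning:
  (V=0, W=0, X=0, U=2, Z=2, Y=1) weight 1/1536
  (V=0, W=0, X=0, U=2, Z=3, Y=0) weight 1/1536
  (V=0, W=1, X=0, U=1, Z=2, Y=1) weight 1/1024
  (V=0, W=1, X=0, U=1, Z=3, Y=0) weight 1/1024
  (V=0, W=2, X=0, U=0, Z=2, Y=1) weight 1/1024
  (V=0, W=2, X=0, U=0, Z=3, Y=0) weight 1/1024
  (V=1, W=0, X=0, U=2, Z=2, Y=1) weight 1/1536
  (V=1, W=0, X=0, U=2, Z=3, Y=0) weight 1/1536
  … 8 more
Group by U:
  weight(U=0) = 21/3328
  weight(U=1) = 21/3328
  weight(U=2) = 1/384
Total weight = 21/3328 + 21/3328 + 1/384 = 19/1248
P(U=0 | obs) = 21/3328 / 19/1248 = 63/152
P(U=1 | obs) = 21/3328 / 19/1248 = 63/152
P(U=2 | obs) = 1/384 / 19/1248 = 13/76

P(U = 1 | obs) = 63/152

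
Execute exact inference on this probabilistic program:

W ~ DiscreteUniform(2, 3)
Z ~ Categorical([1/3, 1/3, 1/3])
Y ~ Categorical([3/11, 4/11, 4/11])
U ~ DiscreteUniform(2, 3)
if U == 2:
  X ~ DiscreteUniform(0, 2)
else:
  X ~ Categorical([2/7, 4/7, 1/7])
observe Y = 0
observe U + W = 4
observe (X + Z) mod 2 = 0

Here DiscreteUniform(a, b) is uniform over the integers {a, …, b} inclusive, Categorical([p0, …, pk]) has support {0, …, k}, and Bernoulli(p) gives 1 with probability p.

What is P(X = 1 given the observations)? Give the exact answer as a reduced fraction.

Enumerate traces; 5 have nonzero weight after conditioning:
  (W=2, Z=0, Y=0, U=2, X=0) weight 1/132
  (W=2, Z=0, Y=0, U=2, X=2) weight 1/132
  (W=2, Z=1, Y=0, U=2, X=1) weight 1/132
  (W=2, Z=2, Y=0, U=2, X=0) weight 1/132
  (W=2, Z=2, Y=0, U=2, X=2) weight 1/132
Group by X:
  weight(X=0) = 1/66
  weight(X=1) = 1/132
  weight(X=2) = 1/66
Total weight = 1/66 + 1/132 + 1/66 = 5/132
P(X=0 | obs) = 1/66 / 5/132 = 2/5
P(X=1 | obs) = 1/132 / 5/132 = 1/5
P(X=2 | obs) = 1/66 / 5/132 = 2/5

P(X = 1 | obs) = 1/5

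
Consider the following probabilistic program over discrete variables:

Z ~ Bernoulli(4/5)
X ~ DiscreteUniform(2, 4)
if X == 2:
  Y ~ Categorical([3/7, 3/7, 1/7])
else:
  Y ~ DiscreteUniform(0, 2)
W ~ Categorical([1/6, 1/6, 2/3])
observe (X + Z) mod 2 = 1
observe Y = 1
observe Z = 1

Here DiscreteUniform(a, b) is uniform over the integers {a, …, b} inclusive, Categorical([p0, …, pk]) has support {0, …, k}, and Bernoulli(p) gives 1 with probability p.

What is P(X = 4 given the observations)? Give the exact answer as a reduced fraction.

Enumerate traces; 6 have nonzero weight after conditioning:
  (Z=1, X=2, Y=1, W=0) weight 2/105
  (Z=1, X=2, Y=1, W=1) weight 2/105
  (Z=1, X=2, Y=1, W=2) weight 8/105
  (Z=1, X=4, Y=1, W=0) weight 2/135
  (Z=1, X=4, Y=1, W=1) weight 2/135
  (Z=1, X=4, Y=1, W=2) weight 8/135
Group by X:
  weight(X=2) = 4/35
  weight(X=4) = 4/45
Total weight = 4/35 + 4/45 = 64/315
P(X=2 | obs) = 4/35 / 64/315 = 9/16
P(X=4 | obs) = 4/45 / 64/315 = 7/16

P(X = 4 | obs) = 7/16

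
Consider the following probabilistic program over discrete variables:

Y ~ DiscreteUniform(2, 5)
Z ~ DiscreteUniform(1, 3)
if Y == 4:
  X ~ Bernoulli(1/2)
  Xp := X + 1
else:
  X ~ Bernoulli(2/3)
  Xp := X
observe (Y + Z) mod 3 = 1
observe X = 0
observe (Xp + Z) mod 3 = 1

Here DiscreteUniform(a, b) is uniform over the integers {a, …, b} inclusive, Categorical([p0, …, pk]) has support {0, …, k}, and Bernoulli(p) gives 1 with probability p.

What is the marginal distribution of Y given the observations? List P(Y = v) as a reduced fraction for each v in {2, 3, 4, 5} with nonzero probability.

Enumerate traces; 2 have nonzero weight after conditioning:
  (Y=3, Z=1, X=0) weight 1/36
  (Y=4, Z=3, X=0) weight 1/24
Group by Y:
  weight(Y=3) = 1/36
  weight(Y=4) = 1/24
Total weight = 1/36 + 1/24 = 5/72
P(Y=3 | obs) = 1/36 / 5/72 = 2/5
P(Y=4 | obs) = 1/24 / 5/72 = 3/5

P(Y=3) = 2/5, P(Y=4) = 3/5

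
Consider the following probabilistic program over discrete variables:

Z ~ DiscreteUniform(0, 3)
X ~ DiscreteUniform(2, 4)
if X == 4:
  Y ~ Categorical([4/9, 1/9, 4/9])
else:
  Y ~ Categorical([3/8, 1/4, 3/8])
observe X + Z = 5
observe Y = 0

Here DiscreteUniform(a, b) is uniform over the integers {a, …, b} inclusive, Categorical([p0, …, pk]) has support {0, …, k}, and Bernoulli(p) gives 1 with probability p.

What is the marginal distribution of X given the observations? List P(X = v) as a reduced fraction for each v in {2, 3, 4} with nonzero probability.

Enumerate traces; 3 have nonzero weight after conditioning:
  (Z=1, X=4, Y=0) weight 1/27
  (Z=2, X=3, Y=0) weight 1/32
  (Z=3, X=2, Y=0) weight 1/32
Group by X:
  weight(X=2) = 1/32
  weight(X=3) = 1/32
  weight(X=4) = 1/27
Total weight = 1/32 + 1/32 + 1/27 = 43/432
P(X=2 | obs) = 1/32 / 43/432 = 27/86
P(X=3 | obs) = 1/32 / 43/432 = 27/86
P(X=4 | obs) = 1/27 / 43/432 = 16/43

P(X=2) = 27/86, P(X=3) = 27/86, P(X=4) = 16/43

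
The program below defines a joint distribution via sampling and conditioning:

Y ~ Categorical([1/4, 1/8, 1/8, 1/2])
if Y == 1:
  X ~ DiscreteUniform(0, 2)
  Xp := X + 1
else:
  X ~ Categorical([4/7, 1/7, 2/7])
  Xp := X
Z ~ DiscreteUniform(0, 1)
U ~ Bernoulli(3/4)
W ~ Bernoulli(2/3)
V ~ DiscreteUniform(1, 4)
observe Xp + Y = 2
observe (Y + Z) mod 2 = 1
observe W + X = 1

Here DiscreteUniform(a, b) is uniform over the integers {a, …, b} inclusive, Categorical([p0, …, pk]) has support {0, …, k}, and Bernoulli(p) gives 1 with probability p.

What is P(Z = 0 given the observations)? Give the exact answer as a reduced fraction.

P(Z = 0 | obs) = 7/19

Enumerate traces; 16 have nonzero weight after conditioning:
  (Y=1, X=0, Z=0, U=0, W=1, V=1) weight 1/1152
  (Y=1, X=0, Z=0, U=0, W=1, V=2) weight 1/1152
  (Y=1, X=0, Z=0, U=0, W=1, V=3) weight 1/1152
  (Y=1, X=0, Z=0, U=0, W=1, V=4) weight 1/1152
  (Y=1, X=0, Z=0, U=1, W=1, V=1) weight 1/384
  (Y=1, X=0, Z=0, U=1, W=1, V=2) weight 1/384
  (Y=1, X=0, Z=0, U=1, W=1, V=3) weight 1/384
  (Y=1, X=0, Z=0, U=1, W=1, V=4) weight 1/384
  (Y=2, X=0, Z=1, U=0, W=1, V=1) weight 1/672
  … 7 more
Group by Z:
  weight(Z=0) = 1/72
  weight(Z=1) = 1/42
Total weight = 1/72 + 1/42 = 19/504
P(Z=0 | obs) = 1/72 / 19/504 = 7/19
P(Z=1 | obs) = 1/42 / 19/504 = 12/19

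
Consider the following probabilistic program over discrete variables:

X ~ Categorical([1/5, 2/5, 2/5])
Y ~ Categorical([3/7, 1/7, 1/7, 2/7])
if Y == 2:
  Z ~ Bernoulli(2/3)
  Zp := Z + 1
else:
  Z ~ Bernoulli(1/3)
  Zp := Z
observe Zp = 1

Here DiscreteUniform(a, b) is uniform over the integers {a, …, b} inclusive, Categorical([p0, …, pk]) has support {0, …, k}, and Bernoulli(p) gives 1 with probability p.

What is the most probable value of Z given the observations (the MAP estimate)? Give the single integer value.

Enumerate traces; 12 have nonzero weight after conditioning:
  (X=0, Y=0, Z=1) weight 1/35
  (X=0, Y=1, Z=1) weight 1/105
  (X=0, Y=2, Z=0) weight 1/105
  (X=0, Y=3, Z=1) weight 2/105
  (X=1, Y=0, Z=1) weight 2/35
  (X=1, Y=1, Z=1) weight 2/105
  (X=1, Y=2, Z=0) weight 2/105
  (X=1, Y=3, Z=1) weight 4/105
  … 4 more
Group by Z:
  weight(Z=0) = 1/21
  weight(Z=1) = 2/7
Total weight = 1/21 + 2/7 = 1/3
P(Z=0 | obs) = 1/21 / 1/3 = 1/7
P(Z=1 | obs) = 2/7 / 1/3 = 6/7
argmax = 1

argmax_v P(Z = v | obs) = 1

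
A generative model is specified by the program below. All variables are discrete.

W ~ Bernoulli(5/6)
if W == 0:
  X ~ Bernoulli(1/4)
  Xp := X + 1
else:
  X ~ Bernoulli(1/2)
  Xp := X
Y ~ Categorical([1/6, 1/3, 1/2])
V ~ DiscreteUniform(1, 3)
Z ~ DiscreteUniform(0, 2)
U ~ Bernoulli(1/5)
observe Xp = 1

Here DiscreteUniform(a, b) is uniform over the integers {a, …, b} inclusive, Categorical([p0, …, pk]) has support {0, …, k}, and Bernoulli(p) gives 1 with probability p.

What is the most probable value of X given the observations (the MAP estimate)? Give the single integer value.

Enumerate traces; 108 have nonzero weight after conditioning:
  (W=0, X=0, Y=0, V=1, Z=0, U=0) weight 1/540
  (W=0, X=0, Y=0, V=1, Z=0, U=1) weight 1/2160
  (W=0, X=0, Y=0, V=1, Z=1, U=0) weight 1/540
  (W=0, X=0, Y=0, V=1, Z=1, U=1) weight 1/2160
  (W=0, X=0, Y=0, V=1, Z=2, U=0) weight 1/540
  (W=0, X=0, Y=0, V=1, Z=2, U=1) weight 1/2160
  (W=0, X=0, Y=0, V=2, Z=0, U=0) weight 1/540
  (W=0, X=0, Y=0, V=2, Z=0, U=1) weight 1/2160
  (W=1, X=1, Y=0, V=1, Z=0, U=0) weight 1/162
  … 99 more
Group by X:
  weight(X=0) = 1/8
  weight(X=1) = 5/12
Total weight = 1/8 + 5/12 = 13/24
P(X=0 | obs) = 1/8 / 13/24 = 3/13
P(X=1 | obs) = 5/12 / 13/24 = 10/13
argmax = 1

argmax_v P(X = v | obs) = 1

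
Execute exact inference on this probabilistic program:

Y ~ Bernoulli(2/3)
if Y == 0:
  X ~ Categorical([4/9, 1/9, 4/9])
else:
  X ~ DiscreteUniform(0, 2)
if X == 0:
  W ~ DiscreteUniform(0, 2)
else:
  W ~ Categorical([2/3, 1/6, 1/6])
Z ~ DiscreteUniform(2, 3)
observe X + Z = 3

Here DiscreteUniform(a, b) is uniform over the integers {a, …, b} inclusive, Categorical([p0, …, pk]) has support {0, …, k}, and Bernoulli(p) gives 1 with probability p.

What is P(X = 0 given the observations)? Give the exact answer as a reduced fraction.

Enumerate traces; 12 have nonzero weight after conditioning:
  (Y=0, X=0, W=0, Z=3) weight 2/81
  (Y=0, X=0, W=1, Z=3) weight 2/81
  (Y=0, X=0, W=2, Z=3) weight 2/81
  (Y=0, X=1, W=0, Z=2) weight 1/81
  (Y=0, X=1, W=1, Z=2) weight 1/324
  (Y=0, X=1, W=2, Z=2) weight 1/324
  (Y=1, X=0, W=0, Z=3) weight 1/27
  (Y=1, X=0, W=1, Z=3) weight 1/27
  … 4 more
Group by X:
  weight(X=0) = 5/27
  weight(X=1) = 7/54
Total weight = 5/27 + 7/54 = 17/54
P(X=0 | obs) = 5/27 / 17/54 = 10/17
P(X=1 | obs) = 7/54 / 17/54 = 7/17

P(X = 0 | obs) = 10/17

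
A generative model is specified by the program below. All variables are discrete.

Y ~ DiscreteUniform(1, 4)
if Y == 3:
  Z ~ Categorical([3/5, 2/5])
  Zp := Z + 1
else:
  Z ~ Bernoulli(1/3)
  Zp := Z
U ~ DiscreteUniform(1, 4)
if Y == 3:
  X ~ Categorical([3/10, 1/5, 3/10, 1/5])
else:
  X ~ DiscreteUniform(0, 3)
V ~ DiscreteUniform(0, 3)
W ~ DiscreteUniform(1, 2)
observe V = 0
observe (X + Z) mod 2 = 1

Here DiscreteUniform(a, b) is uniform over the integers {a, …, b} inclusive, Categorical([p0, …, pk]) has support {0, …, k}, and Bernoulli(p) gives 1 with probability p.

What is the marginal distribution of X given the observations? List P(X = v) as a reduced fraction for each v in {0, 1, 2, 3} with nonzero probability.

P(X=0) = 37/198, P(X=1) = 31/99, P(X=2) = 37/198, P(X=3) = 31/99

Enumerate traces; 128 have nonzero weight after conditioning:
  (Y=1, Z=0, U=1, X=1, V=0, W=1) weight 1/768
  (Y=1, Z=0, U=1, X=1, V=0, W=2) weight 1/768
  (Y=1, Z=0, U=1, X=3, V=0, W=1) weight 1/768
  (Y=1, Z=0, U=1, X=3, V=0, W=2) weight 1/768
  (Y=1, Z=0, U=2, X=1, V=0, W=1) weight 1/768
  (Y=1, Z=0, U=2, X=1, V=0, W=2) weight 1/768
  (Y=1, Z=0, U=2, X=3, V=0, W=1) weight 1/768
  (Y=1, Z=0, U=2, X=3, V=0, W=2) weight 1/768
  (Y=1, Z=1, U=1, X=0, V=0, W=1) weight 1/1536
  (Y=1, Z=1, U=1, X=2, V=0, W=1) weight 1/1536
  … 118 more
Group by X:
  weight(X=0) = 37/1600
  weight(X=1) = 31/800
  weight(X=2) = 37/1600
  weight(X=3) = 31/800
Total weight = 37/1600 + 31/800 + 37/1600 + 31/800 = 99/800
P(X=0 | obs) = 37/1600 / 99/800 = 37/198
P(X=1 | obs) = 31/800 / 99/800 = 31/99
P(X=2 | obs) = 37/1600 / 99/800 = 37/198
P(X=3 | obs) = 31/800 / 99/800 = 31/99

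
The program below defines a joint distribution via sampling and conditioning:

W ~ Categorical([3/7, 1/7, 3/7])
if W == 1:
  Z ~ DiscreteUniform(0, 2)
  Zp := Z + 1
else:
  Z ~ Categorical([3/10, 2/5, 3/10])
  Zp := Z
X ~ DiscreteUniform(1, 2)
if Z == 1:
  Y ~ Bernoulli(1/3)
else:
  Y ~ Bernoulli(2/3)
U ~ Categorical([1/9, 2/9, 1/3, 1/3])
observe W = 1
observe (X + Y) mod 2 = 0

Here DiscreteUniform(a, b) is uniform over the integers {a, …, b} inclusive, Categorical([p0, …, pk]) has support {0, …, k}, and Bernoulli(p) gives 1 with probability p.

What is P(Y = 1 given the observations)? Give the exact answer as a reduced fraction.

Enumerate traces; 24 have nonzero weight after conditioning:
  (W=1, Z=0, X=1, Y=1, U=0) weight 1/567
  (W=1, Z=0, X=1, Y=1, U=1) weight 2/567
  (W=1, Z=0, X=1, Y=1, U=2) weight 1/189
  (W=1, Z=0, X=1, Y=1, U=3) weight 1/189
  (W=1, Z=0, X=2, Y=0, U=0) weight 1/1134
  (W=1, Z=0, X=2, Y=0, U=1) weight 1/567
  (W=1, Z=0, X=2, Y=0, U=2) weight 1/378
  (W=1, Z=0, X=2, Y=0, U=3) weight 1/378
  … 16 more
Group by Y:
  weight(Y=0) = 2/63
  weight(Y=1) = 5/126
Total weight = 2/63 + 5/126 = 1/14
P(Y=0 | obs) = 2/63 / 1/14 = 4/9
P(Y=1 | obs) = 5/126 / 1/14 = 5/9

P(Y = 1 | obs) = 5/9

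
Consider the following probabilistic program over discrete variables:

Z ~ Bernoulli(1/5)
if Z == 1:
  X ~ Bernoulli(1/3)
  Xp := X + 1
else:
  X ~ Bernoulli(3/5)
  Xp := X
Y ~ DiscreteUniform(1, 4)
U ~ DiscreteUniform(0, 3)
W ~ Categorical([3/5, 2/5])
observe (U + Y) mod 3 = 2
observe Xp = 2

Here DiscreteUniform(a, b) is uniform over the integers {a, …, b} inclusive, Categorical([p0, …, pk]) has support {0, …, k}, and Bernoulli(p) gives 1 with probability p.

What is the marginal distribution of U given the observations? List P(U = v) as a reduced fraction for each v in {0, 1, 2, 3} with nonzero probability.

P(U=0) = 1/5, P(U=1) = 2/5, P(U=2) = 1/5, P(U=3) = 1/5

Enumerate traces; 10 have nonzero weight after conditioning:
  (Z=1, X=1, Y=1, U=1, W=0) weight 1/400
  (Z=1, X=1, Y=1, U=1, W=1) weight 1/600
  (Z=1, X=1, Y=2, U=0, W=0) weight 1/400
  (Z=1, X=1, Y=2, U=0, W=1) weight 1/600
  (Z=1, X=1, Y=2, U=3, W=0) weight 1/400
  (Z=1, X=1, Y=2, U=3, W=1) weight 1/600
  (Z=1, X=1, Y=3, U=2, W=0) weight 1/400
  (Z=1, X=1, Y=3, U=2, W=1) weight 1/600
  … 2 more
Group by U:
  weight(U=0) = 1/240
  weight(U=1) = 1/120
  weight(U=2) = 1/240
  weight(U=3) = 1/240
Total weight = 1/240 + 1/120 + 1/240 + 1/240 = 1/48
P(U=0 | obs) = 1/240 / 1/48 = 1/5
P(U=1 | obs) = 1/120 / 1/48 = 2/5
P(U=2 | obs) = 1/240 / 1/48 = 1/5
P(U=3 | obs) = 1/240 / 1/48 = 1/5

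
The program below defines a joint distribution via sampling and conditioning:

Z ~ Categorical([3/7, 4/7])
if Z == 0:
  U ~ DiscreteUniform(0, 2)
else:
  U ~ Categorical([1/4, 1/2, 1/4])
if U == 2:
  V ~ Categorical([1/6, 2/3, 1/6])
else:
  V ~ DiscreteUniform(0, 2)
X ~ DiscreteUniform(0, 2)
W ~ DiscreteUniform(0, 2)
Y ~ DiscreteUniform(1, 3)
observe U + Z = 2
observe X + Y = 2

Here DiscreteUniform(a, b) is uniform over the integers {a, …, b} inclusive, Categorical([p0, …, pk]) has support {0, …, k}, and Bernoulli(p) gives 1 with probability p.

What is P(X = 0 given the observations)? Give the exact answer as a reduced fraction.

P(X = 0 | obs) = 1/2

Enumerate traces; 36 have nonzero weight after conditioning:
  (Z=0, U=2, V=0, X=0, W=0, Y=2) weight 1/1134
  (Z=0, U=2, V=0, X=0, W=1, Y=2) weight 1/1134
  (Z=0, U=2, V=0, X=0, W=2, Y=2) weight 1/1134
  (Z=0, U=2, V=0, X=1, W=0, Y=1) weight 1/1134
  (Z=0, U=2, V=0, X=1, W=1, Y=1) weight 1/1134
  (Z=0, U=2, V=0, X=1, W=2, Y=1) weight 1/1134
  (Z=0, U=2, V=1, X=0, W=0, Y=2) weight 2/567
  (Z=0, U=2, V=1, X=0, W=1, Y=2) weight 2/567
  … 28 more
Group by X:
  weight(X=0) = 1/21
  weight(X=1) = 1/21
Total weight = 1/21 + 1/21 = 2/21
P(X=0 | obs) = 1/21 / 2/21 = 1/2
P(X=1 | obs) = 1/21 / 2/21 = 1/2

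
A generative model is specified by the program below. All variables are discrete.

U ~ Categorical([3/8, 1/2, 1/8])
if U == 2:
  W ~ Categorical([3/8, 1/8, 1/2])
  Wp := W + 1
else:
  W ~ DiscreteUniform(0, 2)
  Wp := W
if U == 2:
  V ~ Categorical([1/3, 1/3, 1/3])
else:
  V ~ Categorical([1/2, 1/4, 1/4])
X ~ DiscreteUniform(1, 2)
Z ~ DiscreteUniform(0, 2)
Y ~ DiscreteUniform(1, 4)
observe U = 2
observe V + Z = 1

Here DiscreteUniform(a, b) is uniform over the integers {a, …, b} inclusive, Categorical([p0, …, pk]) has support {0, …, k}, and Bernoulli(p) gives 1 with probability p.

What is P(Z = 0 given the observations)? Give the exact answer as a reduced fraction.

P(Z = 0 | obs) = 1/2

Enumerate traces; 48 have nonzero weight after conditioning:
  (U=2, W=0, V=0, X=1, Z=1, Y=1) weight 1/1536
  (U=2, W=0, V=0, X=1, Z=1, Y=2) weight 1/1536
  (U=2, W=0, V=0, X=1, Z=1, Y=3) weight 1/1536
  (U=2, W=0, V=0, X=1, Z=1, Y=4) weight 1/1536
  (U=2, W=0, V=0, X=2, Z=1, Y=1) weight 1/1536
  (U=2, W=0, V=0, X=2, Z=1, Y=2) weight 1/1536
  (U=2, W=0, V=0, X=2, Z=1, Y=3) weight 1/1536
  (U=2, W=0, V=0, X=2, Z=1, Y=4) weight 1/1536
  (U=2, W=0, V=1, X=1, Z=0, Y=1) weight 1/1536
  … 39 more
Group by Z:
  weight(Z=0) = 1/72
  weight(Z=1) = 1/72
Total weight = 1/72 + 1/72 = 1/36
P(Z=0 | obs) = 1/72 / 1/36 = 1/2
P(Z=1 | obs) = 1/72 / 1/36 = 1/2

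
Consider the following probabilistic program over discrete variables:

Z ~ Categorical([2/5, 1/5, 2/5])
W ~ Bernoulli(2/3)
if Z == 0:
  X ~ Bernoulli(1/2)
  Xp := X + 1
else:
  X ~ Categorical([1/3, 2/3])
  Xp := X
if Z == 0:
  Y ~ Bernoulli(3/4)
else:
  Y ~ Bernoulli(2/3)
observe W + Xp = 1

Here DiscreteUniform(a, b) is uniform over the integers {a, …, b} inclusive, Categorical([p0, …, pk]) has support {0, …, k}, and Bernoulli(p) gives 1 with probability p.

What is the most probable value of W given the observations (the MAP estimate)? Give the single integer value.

Enumerate traces; 10 have nonzero weight after conditioning:
  (Z=0, W=0, X=0, Y=0) weight 1/60
  (Z=0, W=0, X=0, Y=1) weight 1/20
  (Z=1, W=0, X=1, Y=0) weight 2/135
  (Z=1, W=0, X=1, Y=1) weight 4/135
  (Z=1, W=1, X=0, Y=0) weight 2/135
  (Z=1, W=1, X=0, Y=1) weight 4/135
  (Z=2, W=0, X=1, Y=0) weight 4/135
  (Z=2, W=0, X=1, Y=1) weight 8/135
  … 2 more
Group by W:
  weight(W=0) = 1/5
  weight(W=1) = 2/15
Total weight = 1/5 + 2/15 = 1/3
P(W=0 | obs) = 1/5 / 1/3 = 3/5
P(W=1 | obs) = 2/15 / 1/3 = 2/5
argmax = 0

argmax_v P(W = v | obs) = 0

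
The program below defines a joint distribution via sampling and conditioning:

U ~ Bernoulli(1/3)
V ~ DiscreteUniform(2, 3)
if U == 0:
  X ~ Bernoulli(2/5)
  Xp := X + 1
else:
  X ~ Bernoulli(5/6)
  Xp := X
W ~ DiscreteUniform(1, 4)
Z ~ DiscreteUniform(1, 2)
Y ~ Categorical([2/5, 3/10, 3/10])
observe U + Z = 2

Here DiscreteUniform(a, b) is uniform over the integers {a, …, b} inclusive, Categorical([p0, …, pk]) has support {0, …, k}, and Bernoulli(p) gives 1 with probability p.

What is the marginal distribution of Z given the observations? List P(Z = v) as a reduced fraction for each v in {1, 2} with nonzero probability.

P(Z=1) = 1/3, P(Z=2) = 2/3

Enumerate traces; 96 have nonzero weight after conditioning:
  (U=0, V=2, X=0, W=1, Z=2, Y=0) weight 1/100
  (U=0, V=2, X=0, W=1, Z=2, Y=1) weight 3/400
  (U=0, V=2, X=0, W=1, Z=2, Y=2) weight 3/400
  (U=0, V=2, X=0, W=2, Z=2, Y=0) weight 1/100
  (U=0, V=2, X=0, W=2, Z=2, Y=1) weight 3/400
  (U=0, V=2, X=0, W=2, Z=2, Y=2) weight 3/400
  (U=0, V=2, X=0, W=3, Z=2, Y=0) weight 1/100
  (U=0, V=2, X=0, W=3, Z=2, Y=1) weight 3/400
  (U=1, V=2, X=0, W=1, Z=1, Y=0) weight 1/720
  … 87 more
Group by Z:
  weight(Z=1) = 1/6
  weight(Z=2) = 1/3
Total weight = 1/6 + 1/3 = 1/2
P(Z=1 | obs) = 1/6 / 1/2 = 1/3
P(Z=2 | obs) = 1/3 / 1/2 = 2/3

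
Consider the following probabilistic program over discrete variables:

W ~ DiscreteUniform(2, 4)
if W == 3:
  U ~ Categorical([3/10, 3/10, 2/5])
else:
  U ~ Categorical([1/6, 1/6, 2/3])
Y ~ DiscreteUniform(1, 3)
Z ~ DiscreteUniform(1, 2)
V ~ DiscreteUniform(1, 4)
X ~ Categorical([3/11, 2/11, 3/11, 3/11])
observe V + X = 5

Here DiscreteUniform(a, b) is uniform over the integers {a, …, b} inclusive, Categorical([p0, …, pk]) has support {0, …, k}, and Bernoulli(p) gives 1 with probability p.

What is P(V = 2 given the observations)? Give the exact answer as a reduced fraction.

P(V = 2 | obs) = 3/8

Enumerate traces; 162 have nonzero weight after conditioning:
  (W=2, U=0, Y=1, Z=1, V=2, X=3) weight 1/1584
  (W=2, U=0, Y=1, Z=1, V=3, X=2) weight 1/1584
  (W=2, U=0, Y=1, Z=1, V=4, X=1) weight 1/2376
  (W=2, U=0, Y=1, Z=2, V=2, X=3) weight 1/1584
  (W=2, U=0, Y=1, Z=2, V=3, X=2) weight 1/1584
  (W=2, U=0, Y=1, Z=2, V=4, X=1) weight 1/2376
  (W=2, U=0, Y=2, Z=1, V=2, X=3) weight 1/1584
  (W=2, U=0, Y=2, Z=1, V=3, X=2) weight 1/1584
  … 154 more
Group by V:
  weight(V=2) = 3/44
  weight(V=3) = 3/44
  weight(V=4) = 1/22
Total weight = 3/44 + 3/44 + 1/22 = 2/11
P(V=2 | obs) = 3/44 / 2/11 = 3/8
P(V=3 | obs) = 3/44 / 2/11 = 3/8
P(V=4 | obs) = 1/22 / 2/11 = 1/4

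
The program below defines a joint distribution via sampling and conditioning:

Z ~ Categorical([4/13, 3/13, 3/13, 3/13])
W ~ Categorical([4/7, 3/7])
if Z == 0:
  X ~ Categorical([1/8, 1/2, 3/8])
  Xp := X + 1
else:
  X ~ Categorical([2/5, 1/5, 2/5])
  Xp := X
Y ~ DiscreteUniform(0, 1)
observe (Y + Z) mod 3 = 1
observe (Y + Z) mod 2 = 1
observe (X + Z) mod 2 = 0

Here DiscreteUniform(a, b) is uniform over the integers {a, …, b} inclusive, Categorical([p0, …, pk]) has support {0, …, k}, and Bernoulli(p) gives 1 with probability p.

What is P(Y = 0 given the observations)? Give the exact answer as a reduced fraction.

Enumerate traces; 6 have nonzero weight after conditioning:
  (Z=0, W=0, X=0, Y=1) weight 1/91
  (Z=0, W=0, X=2, Y=1) weight 3/91
  (Z=0, W=1, X=0, Y=1) weight 3/364
  (Z=0, W=1, X=2, Y=1) weight 9/364
  (Z=1, W=0, X=1, Y=0) weight 6/455
  (Z=1, W=1, X=1, Y=0) weight 9/910
Group by Y:
  weight(Y=0) = 3/130
  weight(Y=1) = 1/13
Total weight = 3/130 + 1/13 = 1/10
P(Y=0 | obs) = 3/130 / 1/10 = 3/13
P(Y=1 | obs) = 1/13 / 1/10 = 10/13

P(Y = 0 | obs) = 3/13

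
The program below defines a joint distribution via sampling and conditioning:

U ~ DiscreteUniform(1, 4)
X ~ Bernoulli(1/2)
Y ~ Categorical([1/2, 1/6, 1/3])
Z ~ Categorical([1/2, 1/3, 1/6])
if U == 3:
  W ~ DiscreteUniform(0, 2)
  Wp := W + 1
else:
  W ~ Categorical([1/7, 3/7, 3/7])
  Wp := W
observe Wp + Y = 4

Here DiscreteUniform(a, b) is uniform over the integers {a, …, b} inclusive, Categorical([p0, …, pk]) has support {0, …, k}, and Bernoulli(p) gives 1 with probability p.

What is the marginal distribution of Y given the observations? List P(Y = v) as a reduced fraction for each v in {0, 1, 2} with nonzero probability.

P(Y=1) = 7/75, P(Y=2) = 68/75

Enumerate traces; 30 have nonzero weight after conditioning:
  (U=1, X=0, Y=2, Z=0, W=2) weight 1/112
  (U=1, X=0, Y=2, Z=1, W=2) weight 1/168
  (U=1, X=0, Y=2, Z=2, W=2) weight 1/336
  (U=1, X=1, Y=2, Z=0, W=2) weight 1/112
  (U=1, X=1, Y=2, Z=1, W=2) weight 1/168
  (U=1, X=1, Y=2, Z=2, W=2) weight 1/336
  (U=2, X=0, Y=2, Z=0, W=2) weight 1/112
  (U=2, X=0, Y=2, Z=1, W=2) weight 1/168
  (U=3, X=0, Y=1, Z=0, W=2) weight 1/288
  … 21 more
Group by Y:
  weight(Y=1) = 1/72
  weight(Y=2) = 17/126
Total weight = 1/72 + 17/126 = 25/168
P(Y=1 | obs) = 1/72 / 25/168 = 7/75
P(Y=2 | obs) = 17/126 / 25/168 = 68/75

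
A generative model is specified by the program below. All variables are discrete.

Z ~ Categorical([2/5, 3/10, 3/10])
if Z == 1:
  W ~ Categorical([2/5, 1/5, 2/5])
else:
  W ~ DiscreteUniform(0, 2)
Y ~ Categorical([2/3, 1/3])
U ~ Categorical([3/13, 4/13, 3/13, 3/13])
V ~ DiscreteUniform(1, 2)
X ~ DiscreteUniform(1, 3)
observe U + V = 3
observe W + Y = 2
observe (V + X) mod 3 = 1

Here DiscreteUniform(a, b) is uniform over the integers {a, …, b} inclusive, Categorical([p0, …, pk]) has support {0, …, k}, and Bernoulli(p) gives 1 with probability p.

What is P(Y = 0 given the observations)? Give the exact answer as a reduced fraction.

P(Y = 0 | obs) = 53/75

Enumerate traces; 12 have nonzero weight after conditioning:
  (Z=0, W=1, Y=1, U=1, V=2, X=2) weight 4/1755
  (Z=0, W=1, Y=1, U=2, V=1, X=3) weight 1/585
  (Z=0, W=2, Y=0, U=1, V=2, X=2) weight 8/1755
  (Z=0, W=2, Y=0, U=2, V=1, X=3) weight 2/585
  (Z=1, W=1, Y=1, U=1, V=2, X=2) weight 1/975
  (Z=1, W=1, Y=1, U=2, V=1, X=3) weight 1/1300
  (Z=1, W=2, Y=0, U=1, V=2, X=2) weight 4/975
  (Z=1, W=2, Y=0, U=2, V=1, X=3) weight 1/325
  … 4 more
Group by Y:
  weight(Y=0) = 371/17550
  weight(Y=1) = 77/8775
Total weight = 371/17550 + 77/8775 = 7/234
P(Y=0 | obs) = 371/17550 / 7/234 = 53/75
P(Y=1 | obs) = 77/8775 / 7/234 = 22/75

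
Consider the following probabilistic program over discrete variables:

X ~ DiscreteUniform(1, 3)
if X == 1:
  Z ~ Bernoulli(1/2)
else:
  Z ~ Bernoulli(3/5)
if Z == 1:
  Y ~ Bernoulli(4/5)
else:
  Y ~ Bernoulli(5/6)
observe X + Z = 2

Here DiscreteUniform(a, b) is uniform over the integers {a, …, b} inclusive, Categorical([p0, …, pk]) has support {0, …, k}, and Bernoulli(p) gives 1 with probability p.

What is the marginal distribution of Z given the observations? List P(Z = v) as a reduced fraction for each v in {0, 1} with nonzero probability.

Enumerate traces; 4 have nonzero weight after conditioning:
  (X=1, Z=1, Y=0) weight 1/30
  (X=1, Z=1, Y=1) weight 2/15
  (X=2, Z=0, Y=0) weight 1/45
  (X=2, Z=0, Y=1) weight 1/9
Group by Z:
  weight(Z=0) = 2/15
  weight(Z=1) = 1/6
Total weight = 2/15 + 1/6 = 3/10
P(Z=0 | obs) = 2/15 / 3/10 = 4/9
P(Z=1 | obs) = 1/6 / 3/10 = 5/9

P(Z=0) = 4/9, P(Z=1) = 5/9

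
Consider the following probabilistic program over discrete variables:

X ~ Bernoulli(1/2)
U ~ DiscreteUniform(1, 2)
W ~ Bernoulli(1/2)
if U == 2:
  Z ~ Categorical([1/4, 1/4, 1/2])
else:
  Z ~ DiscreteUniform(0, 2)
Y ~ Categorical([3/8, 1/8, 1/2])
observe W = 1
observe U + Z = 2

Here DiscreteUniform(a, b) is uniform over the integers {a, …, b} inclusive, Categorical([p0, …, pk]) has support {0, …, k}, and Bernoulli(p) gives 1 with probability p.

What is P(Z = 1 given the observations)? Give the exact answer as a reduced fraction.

P(Z = 1 | obs) = 4/7

Enumerate traces; 12 have nonzero weight after conditioning:
  (X=0, U=1, W=1, Z=1, Y=0) weight 1/64
  (X=0, U=1, W=1, Z=1, Y=1) weight 1/192
  (X=0, U=1, W=1, Z=1, Y=2) weight 1/48
  (X=0, U=2, W=1, Z=0, Y=0) weight 3/256
  (X=0, U=2, W=1, Z=0, Y=1) weight 1/256
  (X=0, U=2, W=1, Z=0, Y=2) weight 1/64
  (X=1, U=1, W=1, Z=1, Y=0) weight 1/64
  (X=1, U=1, W=1, Z=1, Y=1) weight 1/192
  … 4 more
Group by Z:
  weight(Z=0) = 1/16
  weight(Z=1) = 1/12
Total weight = 1/16 + 1/12 = 7/48
P(Z=0 | obs) = 1/16 / 7/48 = 3/7
P(Z=1 | obs) = 1/12 / 7/48 = 4/7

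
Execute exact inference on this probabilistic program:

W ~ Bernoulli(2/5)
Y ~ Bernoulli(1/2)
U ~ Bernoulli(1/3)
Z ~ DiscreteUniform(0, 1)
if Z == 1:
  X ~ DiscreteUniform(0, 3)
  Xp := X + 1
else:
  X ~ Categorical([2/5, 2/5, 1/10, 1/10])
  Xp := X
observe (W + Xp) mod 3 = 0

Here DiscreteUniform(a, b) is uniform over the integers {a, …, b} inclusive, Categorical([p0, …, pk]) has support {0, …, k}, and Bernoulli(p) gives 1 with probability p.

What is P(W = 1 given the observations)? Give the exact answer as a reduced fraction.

P(W = 1 | obs) = 14/59

Enumerate traces; 20 have nonzero weight after conditioning:
  (W=0, Y=0, U=0, Z=0, X=0) weight 1/25
  (W=0, Y=0, U=0, Z=0, X=3) weight 1/100
  (W=0, Y=0, U=0, Z=1, X=2) weight 1/40
  (W=0, Y=0, U=1, Z=0, X=0) weight 1/50
  (W=0, Y=0, U=1, Z=0, X=3) weight 1/200
  (W=0, Y=0, U=1, Z=1, X=2) weight 1/80
  (W=0, Y=1, U=0, Z=0, X=0) weight 1/25
  (W=0, Y=1, U=0, Z=0, X=3) weight 1/100
  (W=1, Y=0, U=0, Z=0, X=2) weight 1/150
  … 11 more
Group by W:
  weight(W=0) = 9/40
  weight(W=1) = 7/100
Total weight = 9/40 + 7/100 = 59/200
P(W=0 | obs) = 9/40 / 59/200 = 45/59
P(W=1 | obs) = 7/100 / 59/200 = 14/59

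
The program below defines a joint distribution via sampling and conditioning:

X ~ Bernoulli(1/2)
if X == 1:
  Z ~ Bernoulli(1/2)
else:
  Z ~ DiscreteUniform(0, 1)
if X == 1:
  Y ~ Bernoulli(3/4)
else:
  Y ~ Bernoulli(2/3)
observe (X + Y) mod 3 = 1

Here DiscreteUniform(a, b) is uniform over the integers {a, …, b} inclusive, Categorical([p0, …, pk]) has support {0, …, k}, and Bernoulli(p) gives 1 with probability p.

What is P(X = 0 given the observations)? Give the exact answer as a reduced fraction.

Enumerate traces; 4 have nonzero weight after conditioning:
  (X=0, Z=0, Y=1) weight 1/6
  (X=0, Z=1, Y=1) weight 1/6
  (X=1, Z=0, Y=0) weight 1/16
  (X=1, Z=1, Y=0) weight 1/16
Group by X:
  weight(X=0) = 1/3
  weight(X=1) = 1/8
Total weight = 1/3 + 1/8 = 11/24
P(X=0 | obs) = 1/3 / 11/24 = 8/11
P(X=1 | obs) = 1/8 / 11/24 = 3/11

P(X = 0 | obs) = 8/11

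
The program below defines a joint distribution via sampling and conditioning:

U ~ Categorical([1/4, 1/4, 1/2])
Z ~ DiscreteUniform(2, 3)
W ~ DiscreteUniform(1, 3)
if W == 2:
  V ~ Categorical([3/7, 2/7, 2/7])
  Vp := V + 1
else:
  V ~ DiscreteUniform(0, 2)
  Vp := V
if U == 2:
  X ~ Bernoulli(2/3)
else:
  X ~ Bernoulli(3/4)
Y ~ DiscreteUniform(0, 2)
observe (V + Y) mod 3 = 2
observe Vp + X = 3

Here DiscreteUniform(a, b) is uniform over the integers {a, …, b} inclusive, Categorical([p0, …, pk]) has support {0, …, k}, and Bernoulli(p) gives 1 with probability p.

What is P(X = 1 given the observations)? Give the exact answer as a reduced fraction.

P(X = 1 | obs) = 170/191

Enumerate traces; 24 have nonzero weight after conditioning:
  (U=0, Z=2, W=1, V=2, X=1, Y=0) weight 1/288
  (U=0, Z=2, W=2, V=1, X=1, Y=1) weight 1/336
  (U=0, Z=2, W=2, V=2, X=0, Y=0) weight 1/1008
  (U=0, Z=2, W=3, V=2, X=1, Y=0) weight 1/288
  (U=0, Z=3, W=1, V=2, X=1, Y=0) weight 1/288
  (U=0, Z=3, W=2, V=1, X=1, Y=1) weight 1/336
  (U=0, Z=3, W=2, V=2, X=0, Y=0) weight 1/1008
  (U=0, Z=3, W=3, V=2, X=1, Y=0) weight 1/288
  … 16 more
Group by X:
  weight(X=0) = 1/108
  weight(X=1) = 85/1134
Total weight = 1/108 + 85/1134 = 191/2268
P(X=0 | obs) = 1/108 / 191/2268 = 21/191
P(X=1 | obs) = 85/1134 / 191/2268 = 170/191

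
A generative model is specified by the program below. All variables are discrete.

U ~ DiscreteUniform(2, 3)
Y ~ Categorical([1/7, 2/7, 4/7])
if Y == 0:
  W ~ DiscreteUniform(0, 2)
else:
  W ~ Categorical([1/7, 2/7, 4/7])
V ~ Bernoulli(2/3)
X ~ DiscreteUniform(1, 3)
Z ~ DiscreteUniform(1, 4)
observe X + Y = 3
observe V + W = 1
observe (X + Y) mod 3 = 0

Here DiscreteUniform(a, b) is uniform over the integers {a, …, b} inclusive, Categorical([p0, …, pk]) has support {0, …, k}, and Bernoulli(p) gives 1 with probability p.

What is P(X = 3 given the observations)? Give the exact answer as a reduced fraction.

P(X = 3 | obs) = 7/31

Enumerate traces; 48 have nonzero weight after conditioning:
  (U=2, Y=0, W=0, V=1, X=3, Z=1) weight 1/756
  (U=2, Y=0, W=0, V=1, X=3, Z=2) weight 1/756
  (U=2, Y=0, W=0, V=1, X=3, Z=3) weight 1/756
  (U=2, Y=0, W=0, V=1, X=3, Z=4) weight 1/756
  (U=2, Y=0, W=1, V=0, X=3, Z=1) weight 1/1512
  (U=2, Y=0, W=1, V=0, X=3, Z=2) weight 1/1512
  (U=2, Y=0, W=1, V=0, X=3, Z=3) weight 1/1512
  (U=2, Y=0, W=1, V=0, X=3, Z=4) weight 1/1512
  (U=2, Y=1, W=0, V=1, X=2, Z=1) weight 1/882
  (U=2, Y=2, W=0, V=1, X=1, Z=1) weight 1/441
  … 38 more
Group by X:
  weight(X=1) = 16/441
  weight(X=2) = 8/441
  weight(X=3) = 1/63
Total weight = 16/441 + 8/441 + 1/63 = 31/441
P(X=1 | obs) = 16/441 / 31/441 = 16/31
P(X=2 | obs) = 8/441 / 31/441 = 8/31
P(X=3 | obs) = 1/63 / 31/441 = 7/31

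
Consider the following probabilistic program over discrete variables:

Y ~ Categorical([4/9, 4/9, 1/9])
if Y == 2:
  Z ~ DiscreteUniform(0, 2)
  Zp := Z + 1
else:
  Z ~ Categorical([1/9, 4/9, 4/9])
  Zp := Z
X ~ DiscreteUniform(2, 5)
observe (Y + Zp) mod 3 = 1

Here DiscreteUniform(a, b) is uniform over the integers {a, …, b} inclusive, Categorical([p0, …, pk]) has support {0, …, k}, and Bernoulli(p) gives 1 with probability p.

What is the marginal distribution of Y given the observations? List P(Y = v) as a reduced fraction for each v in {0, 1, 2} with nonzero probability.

Enumerate traces; 12 have nonzero weight after conditioning:
  (Y=0, Z=1, X=2) weight 4/81
  (Y=0, Z=1, X=3) weight 4/81
  (Y=0, Z=1, X=4) weight 4/81
  (Y=0, Z=1, X=5) weight 4/81
  (Y=1, Z=0, X=2) weight 1/81
  (Y=1, Z=0, X=3) weight 1/81
  (Y=1, Z=0, X=4) weight 1/81
  (Y=1, Z=0, X=5) weight 1/81
  (Y=2, Z=1, X=2) weight 1/108
  … 3 more
Group by Y:
  weight(Y=0) = 16/81
  weight(Y=1) = 4/81
  weight(Y=2) = 1/27
Total weight = 16/81 + 4/81 + 1/27 = 23/81
P(Y=0 | obs) = 16/81 / 23/81 = 16/23
P(Y=1 | obs) = 4/81 / 23/81 = 4/23
P(Y=2 | obs) = 1/27 / 23/81 = 3/23

P(Y=0) = 16/23, P(Y=1) = 4/23, P(Y=2) = 3/23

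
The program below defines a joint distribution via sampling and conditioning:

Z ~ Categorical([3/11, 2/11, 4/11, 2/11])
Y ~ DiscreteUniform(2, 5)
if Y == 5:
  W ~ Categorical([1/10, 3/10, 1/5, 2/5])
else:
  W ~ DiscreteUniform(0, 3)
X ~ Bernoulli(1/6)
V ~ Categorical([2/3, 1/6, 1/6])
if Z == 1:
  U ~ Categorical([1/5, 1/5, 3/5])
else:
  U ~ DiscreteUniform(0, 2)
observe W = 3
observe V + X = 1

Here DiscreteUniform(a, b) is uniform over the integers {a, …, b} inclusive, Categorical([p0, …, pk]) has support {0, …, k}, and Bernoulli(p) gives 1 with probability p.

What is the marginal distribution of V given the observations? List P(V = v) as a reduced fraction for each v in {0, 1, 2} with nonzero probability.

P(V=0) = 4/9, P(V=1) = 5/9

Enumerate traces; 96 have nonzero weight after conditioning:
  (Z=0, Y=2, W=3, X=0, V=1, U=0) weight 5/6336
  (Z=0, Y=2, W=3, X=0, V=1, U=1) weight 5/6336
  (Z=0, Y=2, W=3, X=0, V=1, U=2) weight 5/6336
  (Z=0, Y=2, W=3, X=1, V=0, U=0) weight 1/1584
  (Z=0, Y=2, W=3, X=1, V=0, U=1) weight 1/1584
  (Z=0, Y=2, W=3, X=1, V=0, U=2) weight 1/1584
  (Z=0, Y=3, W=3, X=0, V=1, U=0) weight 5/6336
  (Z=0, Y=3, W=3, X=0, V=1, U=1) weight 5/6336
  … 88 more
Group by V:
  weight(V=0) = 23/720
  weight(V=1) = 23/576
Total weight = 23/720 + 23/576 = 23/320
P(V=0 | obs) = 23/720 / 23/320 = 4/9
P(V=1 | obs) = 23/576 / 23/320 = 5/9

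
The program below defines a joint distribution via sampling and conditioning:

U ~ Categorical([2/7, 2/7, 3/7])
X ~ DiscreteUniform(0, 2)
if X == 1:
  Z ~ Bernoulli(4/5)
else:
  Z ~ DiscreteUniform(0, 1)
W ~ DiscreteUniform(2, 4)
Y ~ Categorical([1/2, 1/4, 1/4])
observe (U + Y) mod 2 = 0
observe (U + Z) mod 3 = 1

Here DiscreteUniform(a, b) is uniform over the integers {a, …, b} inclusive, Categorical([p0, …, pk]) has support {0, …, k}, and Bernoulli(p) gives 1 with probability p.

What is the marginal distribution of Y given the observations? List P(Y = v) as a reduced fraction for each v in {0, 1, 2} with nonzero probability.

Enumerate traces; 27 have nonzero weight after conditioning:
  (U=0, X=0, Z=1, W=2, Y=0) weight 1/126
  (U=0, X=0, Z=1, W=2, Y=2) weight 1/252
  (U=0, X=0, Z=1, W=3, Y=0) weight 1/126
  (U=0, X=0, Z=1, W=3, Y=2) weight 1/252
  (U=0, X=0, Z=1, W=4, Y=0) weight 1/126
  (U=0, X=0, Z=1, W=4, Y=2) weight 1/252
  (U=0, X=1, Z=1, W=2, Y=0) weight 4/315
  (U=0, X=1, Z=1, W=2, Y=2) weight 2/315
  (U=1, X=0, Z=0, W=2, Y=1) weight 1/252
  … 18 more
Group by Y:
  weight(Y=0) = 3/35
  weight(Y=1) = 1/35
  weight(Y=2) = 3/70
Total weight = 3/35 + 1/35 + 3/70 = 11/70
P(Y=0 | obs) = 3/35 / 11/70 = 6/11
P(Y=1 | obs) = 1/35 / 11/70 = 2/11
P(Y=2 | obs) = 3/70 / 11/70 = 3/11

P(Y=0) = 6/11, P(Y=1) = 2/11, P(Y=2) = 3/11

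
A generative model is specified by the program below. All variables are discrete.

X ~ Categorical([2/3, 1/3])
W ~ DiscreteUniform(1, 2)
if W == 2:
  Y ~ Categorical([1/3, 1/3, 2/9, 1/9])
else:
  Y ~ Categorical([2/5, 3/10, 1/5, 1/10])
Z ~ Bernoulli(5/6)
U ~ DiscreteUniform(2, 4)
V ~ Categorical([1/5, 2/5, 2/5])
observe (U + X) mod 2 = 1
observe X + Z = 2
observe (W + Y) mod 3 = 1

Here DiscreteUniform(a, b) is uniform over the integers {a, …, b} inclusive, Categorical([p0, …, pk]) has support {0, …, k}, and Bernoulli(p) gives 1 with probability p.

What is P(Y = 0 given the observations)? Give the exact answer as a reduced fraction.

P(Y = 0 | obs) = 36/65

Enumerate traces; 18 have nonzero weight after conditioning:
  (X=1, W=1, Y=0, Z=1, U=2, V=0) weight 1/270
  (X=1, W=1, Y=0, Z=1, U=2, V=1) weight 1/135
  (X=1, W=1, Y=0, Z=1, U=2, V=2) weight 1/135
  (X=1, W=1, Y=0, Z=1, U=4, V=0) weight 1/270
  (X=1, W=1, Y=0, Z=1, U=4, V=1) weight 1/135
  (X=1, W=1, Y=0, Z=1, U=4, V=2) weight 1/135
  (X=1, W=1, Y=3, Z=1, U=2, V=0) weight 1/1080
  (X=1, W=1, Y=3, Z=1, U=2, V=1) weight 1/540
  (X=1, W=2, Y=2, Z=1, U=2, V=0) weight 1/486
  … 9 more
Group by Y:
  weight(Y=0) = 1/27
  weight(Y=2) = 5/243
  weight(Y=3) = 1/108
Total weight = 1/27 + 5/243 + 1/108 = 65/972
P(Y=0 | obs) = 1/27 / 65/972 = 36/65
P(Y=2 | obs) = 5/243 / 65/972 = 4/13
P(Y=3 | obs) = 1/108 / 65/972 = 9/65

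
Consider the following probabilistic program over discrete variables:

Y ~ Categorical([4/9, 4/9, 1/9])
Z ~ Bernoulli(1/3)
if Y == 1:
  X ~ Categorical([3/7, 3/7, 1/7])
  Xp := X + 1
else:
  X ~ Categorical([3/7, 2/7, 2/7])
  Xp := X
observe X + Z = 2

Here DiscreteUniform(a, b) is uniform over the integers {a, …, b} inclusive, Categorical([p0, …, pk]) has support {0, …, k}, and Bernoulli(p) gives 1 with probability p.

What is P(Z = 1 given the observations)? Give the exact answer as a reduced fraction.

P(Z = 1 | obs) = 11/25

Enumerate traces; 6 have nonzero weight after conditioning:
  (Y=0, Z=0, X=2) weight 16/189
  (Y=0, Z=1, X=1) weight 8/189
  (Y=1, Z=0, X=2) weight 8/189
  (Y=1, Z=1, X=1) weight 4/63
  (Y=2, Z=0, X=2) weight 4/189
  (Y=2, Z=1, X=1) weight 2/189
Group by Z:
  weight(Z=0) = 4/27
  weight(Z=1) = 22/189
Total weight = 4/27 + 22/189 = 50/189
P(Z=0 | obs) = 4/27 / 50/189 = 14/25
P(Z=1 | obs) = 22/189 / 50/189 = 11/25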